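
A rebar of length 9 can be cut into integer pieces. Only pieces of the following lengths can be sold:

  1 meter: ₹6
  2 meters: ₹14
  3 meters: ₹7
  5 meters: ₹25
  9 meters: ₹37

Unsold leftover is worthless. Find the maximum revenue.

Build f[k] bottom-up: f[k] = max over allowed piece i of (p[i] + f[k−i]).
f[1] = 6
f[2] = 14
f[3] = 20  (first piece 1, then f[2]=14)
f[4] = 28  (first piece 2, then f[2]=14)
f[5] = 34  (first piece 1, then f[4]=28)
f[6] = 42  (first piece 2, then f[4]=28)
f[7] = 48  (first piece 1, then f[6]=42)
f[8] = 56  (first piece 2, then f[6]=42)
f[9] = 62  (first piece 1, then f[8]=56)
One optimal cutting: 2 + 2 + 2 + 2 + 1 → ₹62.

62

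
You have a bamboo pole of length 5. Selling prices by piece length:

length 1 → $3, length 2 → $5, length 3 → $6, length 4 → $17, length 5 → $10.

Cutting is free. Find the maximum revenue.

20

Consider every possible first cut. best[k] is the best of p[i]+best[k−i] over all sellable i≤k.
best[1] = 3
best[2] = max(3+3, 5+0) = 6
best[3] = max(3+6, 5+3, 6+0) = 9
best[4] = max(3+9, 5+6, 6+3, 17+0) = 17
best[5] = max(3+17, 5+9, 6+6, 17+3, 10+0) = 20
One optimal cutting: 4 + 1 → $17 + $3 = $20.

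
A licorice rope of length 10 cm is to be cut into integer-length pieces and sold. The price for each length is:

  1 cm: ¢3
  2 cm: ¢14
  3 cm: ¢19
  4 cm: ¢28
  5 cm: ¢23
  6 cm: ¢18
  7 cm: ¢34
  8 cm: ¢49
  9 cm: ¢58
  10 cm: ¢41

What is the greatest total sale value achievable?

70

Build v[k] bottom-up: v[k] = max over allowed piece i of (p[i] + v[k−i]).
v[1] = 3
v[2] = max(3+3, 14+0) = 14
v[3] = max(3+14, 14+3, 19+0) = 19
v[4] = max(3+19, 14+14, 19+3, 28+0) = 28
v[5] = max(3+28, 14+19, 19+14, 28+3, 23+0) = 33
v[6] = max(3+33, 14+28, 19+19, 28+14, 23+3, 18+0) = 42
v[7] = max(3+42, 14+33, 19+28, …, 18+3, 34+0) = 47
v[8] = max(3+47, 14+42, 19+33, …, 34+3, 49+0) = 56
v[9] = max(3+56, 14+47, 19+42, …, 49+3, 58+0) = 61
v[10] = max(3+61, 14+56, 19+47, …, 58+3, 41+0) = 70
One optimal cutting: 2 + 2 + 2 + 2 + 2 → ¢14 + ¢14 + ¢14 + ¢14 + ¢14 = ¢70.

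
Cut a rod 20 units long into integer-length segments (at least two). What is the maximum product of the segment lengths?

1458

Define f[k] = max over 1≤i<k of i · max(k−i, f[k−i]); the inner max lets the remainder stay uncut if that's better.
Small cases: f[2]=1, f[3]=2, f[4]=4, f[5]=6, f[6]=9, f[7]=12, f[8]=18, f[9]=27, f[10]=36, f[11]=54, f[12]=81, f[13]=108, f[14]=162, f[15]=243.
f[16] = max(1×243, 2×162, 3×108, …, 14×2, 15×1) = 324
f[17] = max(1×324, 2×243, 3×162, …, 15×2, 16×1) = 486
f[18] = max(1×486, 2×324, 3×243, …, 16×2, 17×1) = 729
f[19] = max(1×729, 2×486, 3×324, …, 17×2, 18×1) = 972
f[20] = max(1×972, 2×729, 3×486, …, 18×2, 19×1) = 1458
One optimal split: 3 + 3 + 3 + 3 + 3 + 3 + 2; product 3×3×3×3×3×3×2 = 1458.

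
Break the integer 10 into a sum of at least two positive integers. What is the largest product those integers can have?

36

Let m[k] be the best product for length k (with at least one cut). For each first piece i, the rest contributes max(k−i, m[k−i]).
m[2] = 1·max(1,0) = 1·1 = 1
m[3] = max(1·2, 2·1) = 2
m[4] = max(1·3, 2·2, 3·1) = 4
m[5] = max(1·4, 2·3, 3·2, 4·1) = 6
m[6] = max(1·6, 2·4, 3·3, 4·2, 5·1) = 9
m[7] = max(1·9, 2·6, 3·4, 4·3, 5·2, 6·1) = 12
m[8] = max(1·12, 2·9, 3·6, …, 6·2, 7·1) = 18
m[9] = max(1·18, 2·12, 3·9, …, 7·2, 8·1) = 27
m[10] = max(1·27, 2·18, 3·12, …, 8·2, 9·1) = 36
One optimal split: 3 + 3 + 2 + 2; product 3·3·2·2 = 36.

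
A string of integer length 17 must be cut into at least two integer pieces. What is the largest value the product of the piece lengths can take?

486

Let f[k] be the best product for length k (with at least one cut). For each first piece i, the rest contributes max(k−i, f[k−i]).
f[2] = 1*max(1,0) = 1*1 = 1
f[3] = 1*max(2,1) = 1*2 = 2
f[4] = 2*max(2,1) = 2*2 = 4
f[5] = 2*max(3,2) = 2*3 = 6
f[6] = 3*max(3,2) = 3*3 = 9
f[7] = 2*max(5,6) = 2*6 = 12
f[8] = 2*max(6,9) = 2*9 = 18
f[9] = 3*max(6,9) = 3*9 = 27
f[10] = 2*max(8,18) = 2*18 = 36
f[11] = 2*max(9,27) = 2*27 = 54
f[12] = 3*max(9,27) = 3*27 = 81
f[13] = 2*max(11,54) = 2*54 = 108
f[14] = 2*max(12,81) = 2*81 = 162
f[15] = 3*max(12,81) = 3*81 = 243
f[16] = 2*max(14,162) = 2*162 = 324
f[17] = 2*max(15,243) = 2*243 = 486
One optimal split: 3 + 3 + 3 + 3 + 3 + 2; product 3*3*3*3*3*2 = 486.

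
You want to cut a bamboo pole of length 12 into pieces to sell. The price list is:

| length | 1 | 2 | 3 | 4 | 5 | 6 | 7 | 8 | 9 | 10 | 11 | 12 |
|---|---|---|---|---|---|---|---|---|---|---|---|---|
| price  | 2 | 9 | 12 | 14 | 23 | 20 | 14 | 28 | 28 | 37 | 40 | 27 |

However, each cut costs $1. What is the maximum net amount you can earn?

Let r[k] be the best obtainable value from length k. For each k, try every first piece i and keep the best of price[i] + r[k−i] minus the 1 cut fee when i<k.
r[1] = 2
r[2] = 9
r[3] = 12
r[4] = 17  (first piece 2, then r[2]=9)
r[5] = 23
r[6] = 25  (first piece 2, then r[4]=17)
r[7] = 31  (first piece 2, then r[5]=23)
r[8] = 34  (first piece 3, then r[5]=23)
r[9] = 39  (first piece 2, then r[7]=31)
r[10] = 45  (first piece 5, then r[5]=23)
r[11] = 47  (first piece 2, then r[9]=39)
r[12] = 53  (first piece 2, then r[10]=45)
One optimal plan: pieces 5 + 5 + 2 (2 cuts) → $55 − $2 = $53.

53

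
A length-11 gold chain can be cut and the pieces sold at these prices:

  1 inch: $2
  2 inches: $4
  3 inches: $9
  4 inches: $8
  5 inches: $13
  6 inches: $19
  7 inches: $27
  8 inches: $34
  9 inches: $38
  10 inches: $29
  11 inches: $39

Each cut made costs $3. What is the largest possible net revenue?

40

Consider every possible first cut. v[k] is the best of p[i]+v[k−i] over all sellable i≤k, charging 3 whenever i<k.
v[1] = 2
v[2] = 4
v[3] = 9
v[4] = 8  (first piece 1, then v[3]=9)
v[5] = 13
v[6] = 19
v[7] = 27
v[8] = 34
v[9] = 38
v[10] = 37  (first piece 1, then v[9]=38)
v[11] = 40  (first piece 3, then v[8]=34)
One optimal plan: pieces 8 + 3 (1 cut) → $43 − $3 = $40.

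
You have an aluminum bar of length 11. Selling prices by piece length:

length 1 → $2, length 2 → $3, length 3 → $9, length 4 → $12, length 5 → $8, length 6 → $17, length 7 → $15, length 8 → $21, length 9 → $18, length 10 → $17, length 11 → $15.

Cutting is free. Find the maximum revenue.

Let r[k] be the best obtainable value from length k. For each k, try every first piece i and keep the best of price[i] + r[k−i].
r[1] = 2
r[2] = max(2+2, 3+0) = 4
r[3] = max(2+4, 3+2, 9+0) = 9
r[4] = max(2+9, 3+4, 9+2, 12+0) = 12
r[5] = max(2+12, 3+9, 9+4, 12+2, 8+0) = 14
r[6] = max(2+14, 3+12, 9+9, 12+4, 8+2, 17+0) = 18
r[7] = max(2+18, 3+14, 9+12, …, 17+2, 15+0) = 21
r[8] = max(2+21, 3+18, 9+14, …, 15+2, 21+0) = 24
r[9] = max(2+24, 3+21, 9+18, …, 21+2, 18+0) = 27
r[10] = max(2+27, 3+24, 9+21, …, 18+2, 17+0) = 30
r[11] = max(2+30, 3+27, 9+24, …, 17+2, 15+0) = 33
One optimal cutting: 4 + 4 + 3 → $12 + $12 + $9 = $33.

33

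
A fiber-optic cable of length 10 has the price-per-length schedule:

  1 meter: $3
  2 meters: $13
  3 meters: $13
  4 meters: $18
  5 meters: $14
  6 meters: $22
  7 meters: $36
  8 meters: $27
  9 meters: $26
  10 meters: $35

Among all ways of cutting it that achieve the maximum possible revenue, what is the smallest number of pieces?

Consider every possible first cut. r[k] is the best of p[i]+r[k−i] over all sellable i≤k.
r[1] = 3
r[2] = 13
r[3] = 16  (first piece 1, then r[2]=13)
r[4] = 26  (first piece 2, then r[2]=13)
r[5] = 29  (first piece 1, then r[4]=26)
r[6] = 39  (first piece 2, then r[4]=26)
r[7] = 42  (first piece 1, then r[6]=39)
r[8] = 52  (first piece 2, then r[6]=39)
r[9] = 55  (first piece 1, then r[8]=52)
r[10] = 65  (first piece 2, then r[8]=52)
Maximum revenue is $65.
Now minimize piece count subject to staying optimal: for each k, pieces[k] = 1 + min over i with p[i]+r[k−i]=r[k] of pieces[k−i].
pieces[7] = 4
pieces[8] = 4
pieces[9] = 5
pieces[10] = 5

5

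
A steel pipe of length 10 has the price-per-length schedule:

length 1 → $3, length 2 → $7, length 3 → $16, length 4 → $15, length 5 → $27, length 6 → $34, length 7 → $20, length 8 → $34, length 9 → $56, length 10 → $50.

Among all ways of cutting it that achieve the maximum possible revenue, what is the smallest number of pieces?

Let r[k] be the best obtainable value from length k. For each k, try every first piece i and keep the best of price[i] + r[k−i].
r[1] = 3
r[2] = 7
r[3] = 16
r[4] = 19  (first piece 1, then r[3]=16)
r[5] = 27
r[6] = 34
r[7] = 37  (first piece 1, then r[6]=34)
r[8] = 43  (first piece 3, then r[5]=27)
r[9] = 56
r[10] = 59  (first piece 1, then r[9]=56)
Maximum revenue is $59.
Now minimize piece count subject to staying optimal: for each k, pieces[k] = 1 + min over i with p[i]+r[k−i]=r[k] of pieces[k−i].
pieces[7] = 2
pieces[8] = 2
pieces[9] = 1
pieces[10] = 2

2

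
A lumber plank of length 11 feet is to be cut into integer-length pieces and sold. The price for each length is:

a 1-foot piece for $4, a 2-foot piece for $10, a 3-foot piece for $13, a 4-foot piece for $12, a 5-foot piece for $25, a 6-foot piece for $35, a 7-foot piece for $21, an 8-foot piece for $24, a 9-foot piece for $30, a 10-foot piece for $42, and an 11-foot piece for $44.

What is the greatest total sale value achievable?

60

Build r[k] bottom-up: r[k] = max over allowed piece i of (p[i] + r[k−i]).
r[1] = 4
r[2] = 10
r[3] = 14  (first piece 1, then r[2]=10)
r[4] = 20  (first piece 2, then r[2]=10)
r[5] = 25
r[6] = 35
r[7] = 39  (first piece 1, then r[6]=35)
r[8] = 45  (first piece 2, then r[6]=35)
r[9] = 49  (first piece 1, then r[8]=45)
r[10] = 55  (first piece 2, then r[8]=45)
r[11] = 60  (first piece 5, then r[6]=35)
One optimal cutting: 6 + 5 → $35 + $25 = $60.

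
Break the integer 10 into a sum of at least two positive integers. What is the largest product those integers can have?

Define m[k] = max over 1≤i<k of i · max(k−i, m[k−i]); the inner max lets the remainder stay uncut if that's better.
Small cases: m[2]=1, m[3]=2.
m[4] = max(1×3, 2×2, 3×1) = 4
m[5] = max(1×4, 2×3, 3×2, 4×1) = 6
m[6] = max(1×6, 2×4, 3×3, 4×2, 5×1) = 9
m[7] = max(1×9, 2×6, 3×4, 4×3, 5×2, 6×1) = 12
m[8] = max(1×12, 2×9, 3×6, …, 6×2, 7×1) = 18
m[9] = max(1×18, 2×12, 3×9, …, 7×2, 8×1) = 27
m[10] = max(1×27, 2×18, 3×12, …, 8×2, 9×1) = 36
One optimal split: 3 + 3 + 2 + 2; product 3×3×2×2 = 36.

36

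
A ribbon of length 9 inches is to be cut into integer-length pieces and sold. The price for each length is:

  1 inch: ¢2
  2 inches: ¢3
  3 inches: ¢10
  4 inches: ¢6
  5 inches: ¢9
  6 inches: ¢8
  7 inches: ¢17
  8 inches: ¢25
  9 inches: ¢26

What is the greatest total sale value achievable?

30

Consider every possible first cut. R[k] is the best of p[i]+R[k−i] over all sellable i≤k.
R[1] = 2
R[2] = max(2+2, 3+0) = 4
R[3] = max(2+4, 3+2, 10+0) = 10
R[4] = max(2+10, 3+4, 10+2, 6+0) = 12
R[5] = max(2+12, 3+10, 10+4, 6+2, 9+0) = 14
R[6] = max(2+14, 3+12, 10+10, 6+4, 9+2, 8+0) = 20
R[7] = max(2+20, 3+14, 10+12, …, 8+2, 17+0) = 22
R[8] = max(2+22, 3+20, 10+14, …, 17+2, 25+0) = 25
R[9] = max(2+25, 3+22, 10+20, …, 25+2, 26+0) = 30
One optimal cutting: 3 + 3 + 3 → ¢10 + ¢10 + ¢10 = ¢30.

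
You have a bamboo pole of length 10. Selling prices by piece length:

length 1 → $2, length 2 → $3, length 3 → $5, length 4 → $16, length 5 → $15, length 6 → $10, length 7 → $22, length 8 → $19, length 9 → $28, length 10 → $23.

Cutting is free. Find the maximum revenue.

Consider every possible first cut. r[k] is the best of p[i]+r[k−i] over all sellable i≤k.
r[1] = 2
r[2] = 4  (first piece 1, then r[1]=2)
r[3] = 6  (first piece 1, then r[2]=4)
r[4] = 16
r[5] = 18  (first piece 1, then r[4]=16)
r[6] = 20  (first piece 1, then r[5]=18)
r[7] = 22  (first piece 1, then r[6]=20)
r[8] = 32  (first piece 4, then r[4]=16)
r[9] = 34  (first piece 1, then r[8]=32)
r[10] = 36  (first piece 1, then r[9]=34)
One optimal cutting: 4 + 4 + 1 + 1 → $16 + $16 + $2 + $2 = $36.

36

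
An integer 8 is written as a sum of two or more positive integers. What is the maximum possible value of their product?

Fill m[k] for k=2..8: at each k try every first piece i and multiply by the better of (k−i) uncut or m[k−i].
m[2] = 1·max(1,0) = 1·1 = 1
m[3] = 1·max(2,1) = 1·2 = 2
m[4] = 2·max(2,1) = 2·2 = 4
m[5] = 2·max(3,2) = 2·3 = 6
m[6] = 3·max(3,2) = 3·3 = 9
m[7] = 2·max(5,6) = 2·6 = 12
m[8] = 2·max(6,9) = 2·9 = 18
One optimal split: 3 + 3 + 2; product 3·3·2 = 18.

18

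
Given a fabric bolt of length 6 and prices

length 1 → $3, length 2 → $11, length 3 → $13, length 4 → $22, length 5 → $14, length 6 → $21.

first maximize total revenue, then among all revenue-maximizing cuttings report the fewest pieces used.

Let r[k] be the best obtainable value from length k. For each k, try every first piece i and keep the best of price[i] + r[k−i].
r[1] = 3
r[2] = 11
r[3] = 14  (first piece 1, then r[2]=11)
r[4] = 22  (first piece 2, then r[2]=11)
r[5] = 25  (first piece 1, then r[4]=22)
r[6] = 33  (first piece 2, then r[4]=22)
Maximum revenue is $33.
Now minimize piece count subject to staying optimal: for each k, pieces[k] = 1 + min over i with p[i]+r[k−i]=r[k] of pieces[k−i].
pieces[3] = 2
pieces[4] = 1
pieces[5] = 2
pieces[6] = 2

2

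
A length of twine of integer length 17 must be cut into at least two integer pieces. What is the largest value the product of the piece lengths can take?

486

Fill m[k] for k=2..17: at each k try every first piece i and multiply by the better of (k−i) uncut or m[k−i].
Small cases: m[2]=1, m[3]=2, m[4]=4, m[5]=6, m[6]=9, m[7]=12, m[8]=18, m[9]=27, m[10]=36, m[11]=54, m[12]=81.
m[13] = max(1·81, 2·54, 3·36, …, 11·2, 12·1) = 108
m[14] = max(1·108, 2·81, 3·54, …, 12·2, 13·1) = 162
m[15] = max(1·162, 2·108, 3·81, …, 13·2, 14·1) = 243
m[16] = max(1·243, 2·162, 3·108, …, 14·2, 15·1) = 324
m[17] = max(1·324, 2·243, 3·162, …, 15·2, 16·1) = 486
One optimal split: 3 + 3 + 3 + 3 + 3 + 2; product 3·3·3·3·3·2 = 486.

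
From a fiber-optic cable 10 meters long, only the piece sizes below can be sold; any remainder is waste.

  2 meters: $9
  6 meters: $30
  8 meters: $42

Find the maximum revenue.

51

Consider every possible first cut. r[k] is the best of p[i]+r[k−i] over all sellable i≤k.
r[1] = 0
r[2] = 9
r[3] = 9
r[4] = 18  (first piece 2, then r[2]=9)
r[5] = 18
r[6] = max(9+18, 30+0) = 30
r[7] = max(9+18, 30+0) = 30
r[8] = max(9+30, 30+9, 42+0) = 42
r[9] = max(9+30, 30+9, 42+0) = 42
r[10] = max(9+42, 30+18, 42+9) = 51
One optimal cutting: 8 + 2 → $51.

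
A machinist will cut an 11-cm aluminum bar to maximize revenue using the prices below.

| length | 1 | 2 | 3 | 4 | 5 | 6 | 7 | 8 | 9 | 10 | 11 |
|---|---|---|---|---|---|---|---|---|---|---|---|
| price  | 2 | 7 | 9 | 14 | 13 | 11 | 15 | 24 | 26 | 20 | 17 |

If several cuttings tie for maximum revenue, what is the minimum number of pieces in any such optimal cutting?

Let r[k] be the best obtainable value from length k. For each k, try every first piece i and keep the best of price[i] + r[k−i].
r[1] = 2
r[2] = max(2+2, 7+0) = 7
r[3] = max(2+7, 7+2, 9+0) = 9
r[4] = max(2+9, 7+7, 9+2, 14+0) = 14
r[5] = max(2+14, 7+9, 9+7, 14+2, 13+0) = 16
r[6] = max(2+16, 7+14, 9+9, 14+7, 13+2, 11+0) = 21
r[7] = max(2+21, 7+16, 9+14, …, 11+2, 15+0) = 23
r[8] = max(2+23, 7+21, 9+16, …, 15+2, 24+0) = 28
r[9] = max(2+28, 7+23, 9+21, …, 24+2, 26+0) = 30
r[10] = max(2+30, 7+28, 9+23, …, 26+2, 20+0) = 35
r[11] = max(2+35, 7+30, 9+28, …, 20+2, 17+0) = 37
Maximum revenue is $37.
Now minimize piece count subject to staying optimal: for each k, pieces[k] = 1 + min over i with p[i]+r[k−i]=r[k] of pieces[k−i].
pieces[8] = 2
pieces[9] = 3
pieces[10] = 3
pieces[11] = 3

3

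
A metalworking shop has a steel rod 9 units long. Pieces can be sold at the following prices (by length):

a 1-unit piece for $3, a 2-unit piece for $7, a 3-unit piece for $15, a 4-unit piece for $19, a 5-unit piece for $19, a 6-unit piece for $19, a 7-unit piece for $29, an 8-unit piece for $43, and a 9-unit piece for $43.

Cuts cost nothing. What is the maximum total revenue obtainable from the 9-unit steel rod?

Build best[k] bottom-up: best[k] = max over allowed piece i of (p[i] + best[k−i]).
best[1] = 3
best[2] = max(3+3, 7+0) = 7
best[3] = max(3+7, 7+3, 15+0) = 15
best[4] = max(3+15, 7+7, 15+3, 19+0) = 19
best[5] = max(3+19, 7+15, 15+7, 19+3, 19+0) = 22
best[6] = max(3+22, 7+19, 15+15, 19+7, 19+3, 19+0) = 30
best[7] = max(3+30, 7+22, 15+19, …, 19+3, 29+0) = 34
best[8] = max(3+34, 7+30, 15+22, …, 29+3, 43+0) = 43
best[9] = max(3+43, 7+34, 15+30, …, 43+3, 43+0) = 46
One optimal cutting: 8 + 1 → $43 + $3 = $46.

46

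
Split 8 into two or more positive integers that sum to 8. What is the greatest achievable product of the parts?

Let prod[k] be the best product for length k (with at least one cut). For each first piece i, the rest contributes max(k−i, prod[k−i]).
prod[2] = 1·max(1,0) = 1·1 = 1
prod[3] = max(1·2, 2·1) = 2
prod[4] = max(1·3, 2·2, 3·1) = 4
prod[5] = max(1·4, 2·3, 3·2, 4·1) = 6
prod[6] = max(1·6, 2·4, 3·3, 4·2, 5·1) = 9
prod[7] = max(1·9, 2·6, 3·4, 4·3, 5·2, 6·1) = 12
prod[8] = max(1·12, 2·9, 3·6, …, 6·2, 7·1) = 18
One optimal split: 3 + 3 + 2; product 3·3·2 = 18.

18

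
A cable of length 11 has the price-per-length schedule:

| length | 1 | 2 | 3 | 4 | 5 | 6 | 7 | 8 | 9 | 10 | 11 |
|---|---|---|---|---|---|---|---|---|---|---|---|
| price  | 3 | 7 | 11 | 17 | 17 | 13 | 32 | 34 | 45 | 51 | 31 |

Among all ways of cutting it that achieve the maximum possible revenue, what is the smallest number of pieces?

2

Let r[k] be the best obtainable value from length k. For each k, try every first piece i and keep the best of price[i] + r[k−i].
r[1] = 3
r[2] = max(3+3, 7+0) = 7
r[3] = max(3+7, 7+3, 11+0) = 11
r[4] = max(3+11, 7+7, 11+3, 17+0) = 17
r[5] = max(3+17, 7+11, 11+7, 17+3, 17+0) = 20
r[6] = max(3+20, 7+17, 11+11, 17+7, 17+3, 13+0) = 24
r[7] = max(3+24, 7+20, 11+17, …, 13+3, 32+0) = 32
r[8] = max(3+32, 7+24, 11+20, …, 32+3, 34+0) = 35
r[9] = max(3+35, 7+32, 11+24, …, 34+3, 45+0) = 45
r[10] = max(3+45, 7+35, 11+32, …, 45+3, 51+0) = 51
r[11] = max(3+51, 7+45, 11+35, …, 51+3, 31+0) = 54
Maximum revenue is €54.
Now minimize piece count subject to staying optimal: for each k, pieces[k] = 1 + min over i with p[i]+r[k−i]=r[k] of pieces[k−i].
pieces[8] = 2
pieces[9] = 1
pieces[10] = 1
pieces[11] = 2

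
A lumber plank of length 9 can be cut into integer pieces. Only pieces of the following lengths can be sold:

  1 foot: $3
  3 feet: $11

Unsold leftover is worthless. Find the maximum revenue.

Consider every possible first cut. best[k] is the best of p[i]+best[k−i] over all sellable i≤k.
best[1] = 3
best[2] = 6  (first piece 1, then best[1]=3)
best[3] = max(3+6, 11+0) = 11
best[4] = max(3+11, 11+3) = 14
best[5] = max(3+14, 11+6) = 17
best[6] = max(3+17, 11+11) = 22
best[7] = max(3+22, 11+14) = 25
best[8] = max(3+25, 11+17) = 28
best[9] = max(3+28, 11+22) = 33
One optimal cutting: 3 + 3 + 3 → $33.

33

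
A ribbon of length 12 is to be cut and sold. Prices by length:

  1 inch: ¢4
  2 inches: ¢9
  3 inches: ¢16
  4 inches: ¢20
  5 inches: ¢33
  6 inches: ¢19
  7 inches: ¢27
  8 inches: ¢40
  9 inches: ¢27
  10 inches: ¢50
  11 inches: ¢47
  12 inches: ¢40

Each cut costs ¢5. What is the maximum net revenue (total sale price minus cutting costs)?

Build r[k] bottom-up: r[k] = max over allowed piece i of (p[i] + r[k−i]) − 5 per cut.
r[1] = 4
r[2] = 9
r[3] = 16
r[4] = 20
r[5] = 33
r[6] = 32  (first piece 1, then r[5]=33)
r[7] = 37  (first piece 2, then r[5]=33)
r[8] = 44  (first piece 3, then r[5]=33)
r[9] = 48  (first piece 4, then r[5]=33)
r[10] = 61  (first piece 5, then r[5]=33)
r[11] = 60  (first piece 1, then r[10]=61)
r[12] = 65  (first piece 2, then r[10]=61)
One optimal plan: pieces 5 + 5 + 2 (2 cuts) → ¢75 − ¢10 = ¢65.

65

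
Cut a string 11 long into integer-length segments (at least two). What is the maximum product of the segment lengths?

54

Let g[k] be the best product for length k (with at least one cut). For each first piece i, the rest contributes max(k−i, g[k−i]).
g[2] = 1*max(1,0) = 1*1 = 1
g[3] = max(1*2, 2*1) = 2
g[4] = max(1*3, 2*2, 3*1) = 4
g[5] = max(1*4, 2*3, 3*2, 4*1) = 6
g[6] = max(1*6, 2*4, 3*3, 4*2, 5*1) = 9
g[7] = max(1*9, 2*6, 3*4, 4*3, 5*2, 6*1) = 12
g[8] = max(1*12, 2*9, 3*6, …, 6*2, 7*1) = 18
g[9] = max(1*18, 2*12, 3*9, …, 7*2, 8*1) = 27
g[10] = max(1*27, 2*18, 3*12, …, 8*2, 9*1) = 36
g[11] = max(1*36, 2*27, 3*18, …, 9*2, 10*1) = 54
One optimal split: 3 + 3 + 3 + 2; product 3*3*3*2 = 54.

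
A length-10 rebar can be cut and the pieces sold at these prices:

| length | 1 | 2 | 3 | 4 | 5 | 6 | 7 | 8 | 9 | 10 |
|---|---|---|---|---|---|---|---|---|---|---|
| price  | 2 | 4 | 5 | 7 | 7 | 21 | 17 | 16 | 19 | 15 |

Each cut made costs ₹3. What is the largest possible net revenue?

25

Consider every possible first cut. v[k] is the best of p[i]+v[k−i] over all sellable i≤k, charging 3 whenever i<k.
v[1] = 2
v[2] = max(2+2-3, 4+0) = 4
v[3] = max(2+4-3, 4+2-3, 5+0) = 5
v[4] = max(2+5-3, 4+4-3, 5+2-3, 7+0) = 7
v[5] = max(2+7-3, 4+5-3, 5+4-3, 7+2-3, 7+0) = 7
v[6] = max(2+7-3, 4+7-3, 5+5-3, 7+4-3, 7+2-3, 21+0) = 21
v[7] = max(2+21-3, 4+7-3, 5+7-3, …, 21+2-3, 17+0) = 20
v[8] = max(2+20-3, 4+21-3, 5+7-3, …, 17+2-3, 16+0) = 22
v[9] = max(2+22-3, 4+20-3, 5+21-3, …, 16+2-3, 19+0) = 23
v[10] = max(2+23-3, 4+22-3, 5+20-3, …, 19+2-3, 15+0) = 25
One optimal plan: pieces 6 + 4 (1 cut) → ₹28 − ₹3 = ₹25.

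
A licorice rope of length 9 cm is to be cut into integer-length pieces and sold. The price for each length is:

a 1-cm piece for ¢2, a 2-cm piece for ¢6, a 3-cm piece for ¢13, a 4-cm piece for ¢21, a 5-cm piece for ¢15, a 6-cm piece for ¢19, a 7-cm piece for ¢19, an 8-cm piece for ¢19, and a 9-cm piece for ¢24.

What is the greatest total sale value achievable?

Build v[k] bottom-up: v[k] = max over allowed piece i of (p[i] + v[k−i]).
v[1] = 2
v[2] = max(2+2, 6+0) = 6
v[3] = max(2+6, 6+2, 13+0) = 13
v[4] = max(2+13, 6+6, 13+2, 21+0) = 21
v[5] = max(2+21, 6+13, 13+6, 21+2, 15+0) = 23
v[6] = max(2+23, 6+21, 13+13, 21+6, 15+2, 19+0) = 27
v[7] = max(2+27, 6+23, 13+21, …, 19+2, 19+0) = 34
v[8] = max(2+34, 6+27, 13+23, …, 19+2, 19+0) = 42
v[9] = max(2+42, 6+34, 13+27, …, 19+2, 24+0) = 44
One optimal cutting: 4 + 4 + 1 → ¢21 + ¢21 + ¢2 = ¢44.

44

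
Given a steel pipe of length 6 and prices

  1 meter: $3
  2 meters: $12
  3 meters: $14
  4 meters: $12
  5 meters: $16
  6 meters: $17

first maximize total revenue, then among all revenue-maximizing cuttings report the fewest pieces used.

Consider every possible first cut. r[k] is the best of p[i]+r[k−i] over all sellable i≤k.
r[1] = 3
r[2] = max(3+3, 12+0) = 12
r[3] = max(3+12, 12+3, 14+0) = 15
r[4] = max(3+15, 12+12, 14+3, 12+0) = 24
r[5] = max(3+24, 12+15, 14+12, 12+3, 16+0) = 27
r[6] = max(3+27, 12+24, 14+15, 12+12, 16+3, 17+0) = 36
Maximum revenue is $36.
Now minimize piece count subject to staying optimal: for each k, pieces[k] = 1 + min over i with p[i]+r[k−i]=r[k] of pieces[k−i].
pieces[3] = 2
pieces[4] = 2
pieces[5] = 3
pieces[6] = 3

3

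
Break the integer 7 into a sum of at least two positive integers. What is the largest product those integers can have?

Define f[k] = max over 1≤i<k of i · max(k−i, f[k−i]); the inner max lets the remainder stay uncut if that's better.
f[2] = 1×max(1,0) = 1×1 = 1
f[3] = max(1×2, 2×1) = 2
f[4] = max(1×3, 2×2, 3×1) = 4
f[5] = max(1×4, 2×3, 3×2, 4×1) = 6
f[6] = max(1×6, 2×4, 3×3, 4×2, 5×1) = 9
f[7] = max(1×9, 2×6, 3×4, 4×3, 5×2, 6×1) = 12
One optimal split: 3 + 2 + 2; product 3×2×2 = 12.

12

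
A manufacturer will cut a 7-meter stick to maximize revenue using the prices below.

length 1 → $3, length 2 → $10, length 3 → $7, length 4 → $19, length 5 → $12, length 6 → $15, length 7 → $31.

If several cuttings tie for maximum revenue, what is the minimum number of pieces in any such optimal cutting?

Consider every possible first cut. r[k] is the best of p[i]+r[k−i] over all sellable i≤k.
r[1] = 3
r[2] = 10
r[3] = 13  (first piece 1, then r[2]=10)
r[4] = 20  (first piece 2, then r[2]=10)
r[5] = 23  (first piece 1, then r[4]=20)
r[6] = 30  (first piece 2, then r[4]=20)
r[7] = 33  (first piece 1, then r[6]=30)
Maximum revenue is $33.
Now minimize piece count subject to staying optimal: for each k, pieces[k] = 1 + min over i with p[i]+r[k−i]=r[k] of pieces[k−i].
pieces[4] = 2
pieces[5] = 3
pieces[6] = 3
pieces[7] = 4

4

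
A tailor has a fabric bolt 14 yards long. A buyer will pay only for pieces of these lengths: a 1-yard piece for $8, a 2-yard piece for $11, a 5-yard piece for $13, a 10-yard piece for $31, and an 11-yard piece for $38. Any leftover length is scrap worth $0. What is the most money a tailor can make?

112

Build f[k] bottom-up: f[k] = max over allowed piece i of (p[i] + f[k−i]).
f[1] = 8
f[2] = 16  (first piece 1, then f[1]=8)
f[3] = 24  (first piece 1, then f[2]=16)
f[4] = 32  (first piece 1, then f[3]=24)
f[5] = 40  (first piece 1, then f[4]=32)
f[6] = 48  (first piece 1, then f[5]=40)
f[7] = 56  (first piece 1, then f[6]=48)
f[8] = 64  (first piece 1, then f[7]=56)
f[9] = 72  (first piece 1, then f[8]=64)
f[10] = 80  (first piece 1, then f[9]=72)
f[11] = 88  (first piece 1, then f[10]=80)
f[12] = 96  (first piece 1, then f[11]=88)
f[13] = 104  (first piece 1, then f[12]=96)
f[14] = 112  (first piece 1, then f[13]=104)
One optimal cutting: 1 + 1 + 1 + 1 + 1 + 1 + 1 + 1 + 1 + 1 + 1 + 1 + 1 + 1 → $112.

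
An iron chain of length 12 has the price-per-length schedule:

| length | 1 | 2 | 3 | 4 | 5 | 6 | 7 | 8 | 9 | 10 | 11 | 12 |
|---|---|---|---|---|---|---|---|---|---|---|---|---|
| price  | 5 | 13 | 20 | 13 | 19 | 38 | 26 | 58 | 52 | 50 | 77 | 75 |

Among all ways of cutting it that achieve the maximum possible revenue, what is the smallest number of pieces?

3

Consider every possible first cut. r[k] is the best of p[i]+r[k−i] over all sellable i≤k.
r[1] = 5
r[2] = 13
r[3] = 20
r[4] = 26  (first piece 2, then r[2]=13)
r[5] = 33  (first piece 2, then r[3]=20)
r[6] = 40  (first piece 3, then r[3]=20)
r[7] = 46  (first piece 2, then r[5]=33)
r[8] = 58
r[9] = 63  (first piece 1, then r[8]=58)
r[10] = 71  (first piece 2, then r[8]=58)
r[11] = 78  (first piece 3, then r[8]=58)
r[12] = 84  (first piece 2, then r[10]=71)
Maximum revenue is $84.
Now minimize piece count subject to staying optimal: for each k, pieces[k] = 1 + min over i with p[i]+r[k−i]=r[k] of pieces[k−i].
pieces[9] = 2
pieces[10] = 2
pieces[11] = 2
pieces[12] = 3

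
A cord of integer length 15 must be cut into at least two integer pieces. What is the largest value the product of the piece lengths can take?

243

Let prod[k] be the best product for length k (with at least one cut). For each first piece i, the rest contributes max(k−i, prod[k−i]).
prod[2] = 1×max(1,0) = 1×1 = 1
prod[3] = max(1×2, 2×1) = 2
prod[4] = max(1×3, 2×2, 3×1) = 4
prod[5] = max(1×4, 2×3, 3×2, 4×1) = 6
prod[6] = max(1×6, 2×4, 3×3, 4×2, 5×1) = 9
prod[7] = max(1×9, 2×6, 3×4, 4×3, 5×2, 6×1) = 12
prod[8] = max(1×12, 2×9, 3×6, …, 6×2, 7×1) = 18
prod[9] = max(1×18, 2×12, 3×9, …, 7×2, 8×1) = 27
prod[10] = max(1×27, 2×18, 3×12, …, 8×2, 9×1) = 36
prod[11] = max(1×36, 2×27, 3×18, …, 9×2, 10×1) = 54
prod[12] = max(1×54, 2×36, 3×27, …, 10×2, 11×1) = 81
prod[13] = max(1×81, 2×54, 3×36, …, 11×2, 12×1) = 108
prod[14] = max(1×108, 2×81, 3×54, …, 12×2, 13×1) = 162
prod[15] = max(1×162, 2×108, 3×81, …, 13×2, 14×1) = 243
One optimal split: 3 + 3 + 3 + 3 + 3; product 3×3×3×3×3 = 243.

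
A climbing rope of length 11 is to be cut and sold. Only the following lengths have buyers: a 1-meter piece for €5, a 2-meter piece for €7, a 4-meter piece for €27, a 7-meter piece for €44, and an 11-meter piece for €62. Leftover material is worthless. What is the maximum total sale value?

71

Consider every possible first cut. f[k] is the best of p[i]+f[k−i] over all sellable i≤k.
f[1] = 5
f[2] = 10  (first piece 1, then f[1]=5)
f[3] = 15  (first piece 1, then f[2]=10)
f[4] = 27
f[5] = 32  (first piece 1, then f[4]=27)
f[6] = 37  (first piece 1, then f[5]=32)
f[7] = 44
f[8] = 54  (first piece 4, then f[4]=27)
f[9] = 59  (first piece 1, then f[8]=54)
f[10] = 64  (first piece 1, then f[9]=59)
f[11] = 71  (first piece 4, then f[7]=44)
One optimal cutting: 7 + 4 → €71.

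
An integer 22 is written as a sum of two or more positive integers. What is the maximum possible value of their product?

2916

Fill g[k] for k=2..22: at each k try every first piece i and multiply by the better of (k−i) uncut or g[k−i].
g[2] = 1*max(1,0) = 1*1 = 1
g[3] = max(1*2, 2*1) = 2
g[4] = max(1*3, 2*2, 3*1) = 4
g[5] = max(1*4, 2*3, 3*2, 4*1) = 6
g[6] = max(1*6, 2*4, 3*3, 4*2, 5*1) = 9
g[7] = max(1*9, 2*6, 3*4, 4*3, 5*2, 6*1) = 12
g[8] = max(1*12, 2*9, 3*6, …, 6*2, 7*1) = 18
g[9] = max(1*18, 2*12, 3*9, …, 7*2, 8*1) = 27
g[10] = max(1*27, 2*18, 3*12, …, 8*2, 9*1) = 36
g[11] = max(1*36, 2*27, 3*18, …, 9*2, 10*1) = 54
g[12] = max(1*54, 2*36, 3*27, …, 10*2, 11*1) = 81
g[13] = max(1*81, 2*54, 3*36, …, 11*2, 12*1) = 108
g[14] = max(1*108, 2*81, 3*54, …, 12*2, 13*1) = 162
g[15] = max(1*162, 2*108, 3*81, …, 13*2, 14*1) = 243
g[16] = max(1*243, 2*162, 3*108, …, 14*2, 15*1) = 324
g[17] = max(1*324, 2*243, 3*162, …, 15*2, 16*1) = 486
g[18] = max(1*486, 2*324, 3*243, …, 16*2, 17*1) = 729
g[19] = max(1*729, 2*486, 3*324, …, 17*2, 18*1) = 972
g[20] = max(1*972, 2*729, 3*486, …, 18*2, 19*1) = 1458
g[21] = max(1*1458, 2*972, 3*729, …, 19*2, 20*1) = 2187
g[22] = max(1*2187, 2*1458, 3*972, …, 20*2, 21*1) = 2916
One optimal split: 3 + 3 + 3 + 3 + 3 + 3 + 2 + 2; product 3*3*3*3*3*3*2*2 = 2916.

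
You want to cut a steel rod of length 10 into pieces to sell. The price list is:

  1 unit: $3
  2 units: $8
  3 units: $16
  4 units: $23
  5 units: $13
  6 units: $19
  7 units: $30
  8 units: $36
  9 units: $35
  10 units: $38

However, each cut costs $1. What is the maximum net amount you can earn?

Consider every possible first cut. v[k] is the best of p[i]+v[k−i] over all sellable i≤k, charging 1 whenever i<k.
v[1] = 3
v[2] = max(3+3-1, 8+0) = 8
v[3] = max(3+8-1, 8+3-1, 16+0) = 16
v[4] = max(3+16-1, 8+8-1, 16+3-1, 23+0) = 23
v[5] = max(3+23-1, 8+16-1, 16+8-1, 23+3-1, 13+0) = 25
v[6] = max(3+25-1, 8+23-1, 16+16-1, 23+8-1, 13+3-1, 19+0) = 31
v[7] = max(3+31-1, 8+25-1, 16+23-1, …, 19+3-1, 30+0) = 38
v[8] = max(3+38-1, 8+31-1, 16+25-1, …, 30+3-1, 36+0) = 45
v[9] = max(3+45-1, 8+38-1, 16+31-1, …, 36+3-1, 35+0) = 47
v[10] = max(3+47-1, 8+45-1, 16+38-1, …, 35+3-1, 38+0) = 53
One optimal plan: pieces 4 + 3 + 3 (2 cuts) → $55 − $2 = $53.

53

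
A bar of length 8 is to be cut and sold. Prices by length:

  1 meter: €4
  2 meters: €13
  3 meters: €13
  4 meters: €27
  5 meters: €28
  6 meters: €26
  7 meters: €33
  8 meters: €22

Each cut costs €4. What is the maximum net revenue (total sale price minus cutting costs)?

Consider every possible first cut. r[k] is the best of p[i]+r[k−i] over all sellable i≤k, charging 4 whenever i<k.
r[1] = 4
r[2] = max(4+4-4, 13+0) = 13
r[3] = max(4+13-4, 13+4-4, 13+0) = 13
r[4] = max(4+13-4, 13+13-4, 13+4-4, 27+0) = 27
r[5] = max(4+27-4, 13+13-4, 13+13-4, 27+4-4, 28+0) = 28
r[6] = max(4+28-4, 13+27-4, 13+13-4, 27+13-4, 28+4-4, 26+0) = 36
r[7] = max(4+36-4, 13+28-4, 13+27-4, …, 26+4-4, 33+0) = 37
r[8] = max(4+37-4, 13+36-4, 13+28-4, …, 33+4-4, 22+0) = 50
One optimal plan: pieces 4 + 4 (1 cut) → €54 − €4 = €50.

50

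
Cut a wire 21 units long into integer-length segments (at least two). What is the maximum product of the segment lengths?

Define P[k] = max over 1≤i<k of i · max(k−i, P[k−i]); the inner max lets the remainder stay uncut if that's better.
P[2] = 1×max(1,0) = 1×1 = 1
P[3] = 1×max(2,1) = 1×2 = 2
P[4] = 2×max(2,1) = 2×2 = 4
P[5] = 2×max(3,2) = 2×3 = 6
P[6] = 3×max(3,2) = 3×3 = 9
P[7] = 2×max(5,6) = 2×6 = 12
P[8] = 2×max(6,9) = 2×9 = 18
P[9] = 3×max(6,9) = 3×9 = 27
P[10] = 2×max(8,18) = 2×18 = 36
P[11] = 2×max(9,27) = 2×27 = 54
P[12] = 3×max(9,27) = 3×27 = 81
P[13] = 2×max(11,54) = 2×54 = 108
P[14] = 2×max(12,81) = 2×81 = 162
P[15] = 3×max(12,81) = 3×81 = 243
P[16] = 2×max(14,162) = 2×162 = 324
P[17] = 2×max(15,243) = 2×243 = 486
P[18] = 3×max(15,243) = 3×243 = 729
P[19] = 2×max(17,486) = 2×486 = 972
P[20] = 2×max(18,729) = 2×729 = 1458
P[21] = 3×max(18,729) = 3×729 = 2187
One optimal split: 3 + 3 + 3 + 3 + 3 + 3 + 3; product 3×3×3×3×3×3×3 = 2187.

2187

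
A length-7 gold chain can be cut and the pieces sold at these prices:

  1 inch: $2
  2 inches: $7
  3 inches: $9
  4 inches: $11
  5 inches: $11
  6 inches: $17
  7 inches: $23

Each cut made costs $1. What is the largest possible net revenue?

Consider every possible first cut. v[k] is the best of p[i]+v[k−i] over all sellable i≤k, charging 1 whenever i<k.
v[1] = 2
v[2] = 7
v[3] = 9
v[4] = 13  (first piece 2, then v[2]=7)
v[5] = 15  (first piece 2, then v[3]=9)
v[6] = 19  (first piece 2, then v[4]=13)
v[7] = 23
Best is to make no cuts and sell whole for $23.

23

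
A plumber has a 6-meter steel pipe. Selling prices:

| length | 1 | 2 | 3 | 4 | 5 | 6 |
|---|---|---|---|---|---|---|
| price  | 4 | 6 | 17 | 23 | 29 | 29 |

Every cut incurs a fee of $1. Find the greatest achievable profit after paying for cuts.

Build v[k] bottom-up: v[k] = max over allowed piece i of (p[i] + v[k−i]) − 1 per cut.
v[1] = 4
v[2] = 7  (first piece 1, then v[1]=4)
v[3] = 17
v[4] = 23
v[5] = 29
v[6] = 33  (first piece 3, then v[3]=17)
One optimal plan: pieces 3 + 3 (1 cut) → $34 − $1 = $33.

33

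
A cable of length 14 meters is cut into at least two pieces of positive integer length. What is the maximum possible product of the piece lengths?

162

Let f[k] be the best product for length k (with at least one cut). For each first piece i, the rest contributes max(k−i, f[k−i]).
f[2] = 1*max(1,0) = 1*1 = 1
f[3] = 1*max(2,1) = 1*2 = 2
f[4] = 2*max(2,1) = 2*2 = 4
f[5] = 2*max(3,2) = 2*3 = 6
f[6] = 3*max(3,2) = 3*3 = 9
f[7] = 2*max(5,6) = 2*6 = 12
f[8] = 2*max(6,9) = 2*9 = 18
f[9] = 3*max(6,9) = 3*9 = 27
f[10] = 2*max(8,18) = 2*18 = 36
f[11] = 2*max(9,27) = 2*27 = 54
f[12] = 3*max(9,27) = 3*27 = 81
f[13] = 2*max(11,54) = 2*54 = 108
f[14] = 2*max(12,81) = 2*81 = 162
One optimal split: 3 + 3 + 3 + 3 + 2; product 3*3*3*3*2 = 162.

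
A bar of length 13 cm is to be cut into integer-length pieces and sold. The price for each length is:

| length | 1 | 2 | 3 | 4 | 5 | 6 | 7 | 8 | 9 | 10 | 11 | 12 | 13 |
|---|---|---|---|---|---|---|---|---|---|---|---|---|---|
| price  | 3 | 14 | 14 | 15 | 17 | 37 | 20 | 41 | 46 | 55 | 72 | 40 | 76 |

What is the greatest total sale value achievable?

Build best[k] bottom-up: best[k] = max over allowed piece i of (p[i] + best[k−i]).
best[1] = 3
best[2] = 14
best[3] = 17  (first piece 1, then best[2]=14)
best[4] = 28  (first piece 2, then best[2]=14)
best[5] = 31  (first piece 1, then best[4]=28)
best[6] = 42  (first piece 2, then best[4]=28)
best[7] = 45  (first piece 1, then best[6]=42)
best[8] = 56  (first piece 2, then best[6]=42)
best[9] = 59  (first piece 1, then best[8]=56)
best[10] = 70  (first piece 2, then best[8]=56)
best[11] = 73  (first piece 1, then best[10]=70)
best[12] = 84  (first piece 2, then best[10]=70)
best[13] = 87  (first piece 1, then best[12]=84)
One optimal cutting: 2 + 2 + 2 + 2 + 2 + 2 + 1 → €14 + €14 + €14 + €14 + €14 + €14 + €3 = €87.

87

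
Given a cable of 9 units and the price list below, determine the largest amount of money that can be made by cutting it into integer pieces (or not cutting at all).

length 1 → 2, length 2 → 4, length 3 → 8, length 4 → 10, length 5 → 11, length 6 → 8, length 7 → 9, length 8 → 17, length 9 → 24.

Build v[k] bottom-up: v[k] = max over allowed piece i of (p[i] + v[k−i]).
v[1] = 2
v[2] = 4  (first piece 1, then v[1]=2)
v[3] = 8
v[4] = 10  (first piece 1, then v[3]=8)
v[5] = 12  (first piece 1, then v[4]=10)
v[6] = 16  (first piece 3, then v[3]=8)
v[7] = 18  (first piece 1, then v[6]=16)
v[8] = 20  (first piece 1, then v[7]=18)
v[9] = 24  (first piece 3, then v[6]=16)
One optimal cutting: 3 + 3 + 3 → 8 + 8 + 8 = 24.

24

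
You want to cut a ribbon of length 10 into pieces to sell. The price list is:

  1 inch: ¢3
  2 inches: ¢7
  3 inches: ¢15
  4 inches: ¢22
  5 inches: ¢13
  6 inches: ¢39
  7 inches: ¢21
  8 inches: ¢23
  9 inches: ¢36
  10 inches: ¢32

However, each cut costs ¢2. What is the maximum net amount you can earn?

59

Consider every possible first cut. v[k] is the best of p[i]+v[k−i] over all sellable i≤k, charging 2 whenever i<k.
v[1] = 3
v[2] = 7
v[3] = 15
v[4] = 22
v[5] = 23  (first piece 1, then v[4]=22)
v[6] = 39
v[7] = 40  (first piece 1, then v[6]=39)
v[8] = 44  (first piece 2, then v[6]=39)
v[9] = 52  (first piece 3, then v[6]=39)
v[10] = 59  (first piece 4, then v[6]=39)
One optimal plan: pieces 6 + 4 (1 cut) → ¢61 − ¢2 = ¢59.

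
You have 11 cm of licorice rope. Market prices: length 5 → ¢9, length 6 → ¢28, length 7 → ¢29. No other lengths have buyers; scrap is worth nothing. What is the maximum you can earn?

37

Let f[k] be the best obtainable value from length k. For each k, try every first piece i and keep the best of price[i] + f[k−i].
f[1] = 0
f[2] = 0
f[3] = 0
f[4] = 0
f[5] = 9
f[6] = 28
f[7] = 29
f[8] = 29
f[9] = 29
f[10] = 29
f[11] = 37  (first piece 5, then f[6]=28)
One optimal cutting: 6 + 5 → ¢37.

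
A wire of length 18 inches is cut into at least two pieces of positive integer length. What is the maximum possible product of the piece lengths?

729

Define g[k] = max over 1≤i<k of i · max(k−i, g[k−i]); the inner max lets the remainder stay uncut if that's better.
g[2] = 1·max(1,0) = 1·1 = 1
g[3] = 1·max(2,1) = 1·2 = 2
g[4] = 2·max(2,1) = 2·2 = 4
g[5] = 2·max(3,2) = 2·3 = 6
g[6] = 3·max(3,2) = 3·3 = 9
g[7] = 2·max(5,6) = 2·6 = 12
g[8] = 2·max(6,9) = 2·9 = 18
g[9] = 3·max(6,9) = 3·9 = 27
g[10] = 2·max(8,18) = 2·18 = 36
g[11] = 2·max(9,27) = 2·27 = 54
g[12] = 3·max(9,27) = 3·27 = 81
g[13] = 2·max(11,54) = 2·54 = 108
g[14] = 2·max(12,81) = 2·81 = 162
g[15] = 3·max(12,81) = 3·81 = 243
g[16] = 2·max(14,162) = 2·162 = 324
g[17] = 2·max(15,243) = 2·243 = 486
g[18] = 3·max(15,243) = 3·243 = 729
One optimal split: 3 + 3 + 3 + 3 + 3 + 3; product 3·3·3·3·3·3 = 729.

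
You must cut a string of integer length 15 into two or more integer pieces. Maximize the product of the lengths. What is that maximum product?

Fill P[k] for k=2..15: at each k try every first piece i and multiply by the better of (k−i) uncut or P[k−i].
P[2] = 1·max(1,0) = 1·1 = 1
P[3] = max(1·2, 2·1) = 2
P[4] = max(1·3, 2·2, 3·1) = 4
P[5] = max(1·4, 2·3, 3·2, 4·1) = 6
P[6] = max(1·6, 2·4, 3·3, 4·2, 5·1) = 9
P[7] = max(1·9, 2·6, 3·4, 4·3, 5·2, 6·1) = 12
P[8] = max(1·12, 2·9, 3·6, …, 6·2, 7·1) = 18
P[9] = max(1·18, 2·12, 3·9, …, 7·2, 8·1) = 27
P[10] = max(1·27, 2·18, 3·12, …, 8·2, 9·1) = 36
P[11] = max(1·36, 2·27, 3·18, …, 9·2, 10·1) = 54
P[12] = max(1·54, 2·36, 3·27, …, 10·2, 11·1) = 81
P[13] = max(1·81, 2·54, 3·36, …, 11·2, 12·1) = 108
P[14] = max(1·108, 2·81, 3·54, …, 12·2, 13·1) = 162
P[15] = max(1·162, 2·108, 3·81, …, 13·2, 14·1) = 243
One optimal split: 3 + 3 + 3 + 3 + 3; product 3·3·3·3·3 = 243.

243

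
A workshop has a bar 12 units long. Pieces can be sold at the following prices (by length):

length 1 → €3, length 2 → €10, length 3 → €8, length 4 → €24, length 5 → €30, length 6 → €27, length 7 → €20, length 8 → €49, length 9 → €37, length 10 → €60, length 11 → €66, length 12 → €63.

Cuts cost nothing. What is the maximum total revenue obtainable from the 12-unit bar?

Consider every possible first cut. r[k] is the best of p[i]+r[k−i] over all sellable i≤k.
r[1] = 3
r[2] = 10
r[3] = 13  (first piece 1, then r[2]=10)
r[4] = 24
r[5] = 30
r[6] = 34  (first piece 2, then r[4]=24)
r[7] = 40  (first piece 2, then r[5]=30)
r[8] = 49
r[9] = 54  (first piece 4, then r[5]=30)
r[10] = 60  (first piece 5, then r[5]=30)
r[11] = 66
r[12] = 73  (first piece 4, then r[8]=49)
One optimal cutting: 8 + 4 → €49 + €24 = €73.

73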